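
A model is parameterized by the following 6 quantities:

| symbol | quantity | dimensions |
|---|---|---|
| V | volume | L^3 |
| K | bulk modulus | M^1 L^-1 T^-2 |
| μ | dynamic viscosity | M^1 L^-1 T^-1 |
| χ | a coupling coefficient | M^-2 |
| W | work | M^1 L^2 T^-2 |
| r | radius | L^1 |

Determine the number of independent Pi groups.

There are 6 variables and 3 base dimensions (M, L, T).
The dimension matrix has rank 3.
Independent dimensionless groups: 6 − 3 = 3.

3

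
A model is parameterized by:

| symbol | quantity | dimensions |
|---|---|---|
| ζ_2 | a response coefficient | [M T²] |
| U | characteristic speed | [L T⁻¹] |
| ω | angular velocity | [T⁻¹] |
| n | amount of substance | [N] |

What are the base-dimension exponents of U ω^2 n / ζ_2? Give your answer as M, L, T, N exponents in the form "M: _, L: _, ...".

Collect each base-dimension exponent across the product:
  M: −(1) + (0) + 2·(0) + (0) = -1
  L: −(0) + (1) + 2·(0) + (0) = 1
  T: −(2) + (-1) + 2·(-1) + (0) = -5
  N: −(0) + (0) + 2·(0) + (1) = 1
So the dimensions are [M⁻¹ L T⁻⁵ N].

M: -1, L: 1, T: -5, N: 1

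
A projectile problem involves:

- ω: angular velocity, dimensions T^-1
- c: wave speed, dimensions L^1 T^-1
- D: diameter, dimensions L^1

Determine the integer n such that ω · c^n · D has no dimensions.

-1

Balance the L exponent: (1)·n from c, plus (0) + (1) = 1 from the rest, must sum to zero.
n + 1 = 0, so n = -1.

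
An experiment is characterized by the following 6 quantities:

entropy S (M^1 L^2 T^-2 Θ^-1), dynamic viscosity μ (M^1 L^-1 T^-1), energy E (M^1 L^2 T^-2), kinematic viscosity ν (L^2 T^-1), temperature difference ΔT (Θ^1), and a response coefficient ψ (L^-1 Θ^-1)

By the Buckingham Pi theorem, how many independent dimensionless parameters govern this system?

There are 6 variables and 4 base dimensions (M, L, T, Θ).
The dimension matrix has rank 4.
Independent dimensionless groups: 6 − 4 = 2.

2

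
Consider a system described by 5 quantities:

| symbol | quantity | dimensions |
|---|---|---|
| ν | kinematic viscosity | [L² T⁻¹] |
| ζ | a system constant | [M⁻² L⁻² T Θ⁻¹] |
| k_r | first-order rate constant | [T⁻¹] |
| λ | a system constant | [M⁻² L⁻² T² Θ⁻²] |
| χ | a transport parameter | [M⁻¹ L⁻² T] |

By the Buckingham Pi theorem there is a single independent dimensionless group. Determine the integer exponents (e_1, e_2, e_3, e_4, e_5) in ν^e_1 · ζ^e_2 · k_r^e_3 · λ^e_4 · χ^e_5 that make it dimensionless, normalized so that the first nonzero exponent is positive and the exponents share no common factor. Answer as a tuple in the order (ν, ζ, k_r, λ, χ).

M: e_1·(0) + e_2·(-2) + e_3·(0) + e_4·(-2) + e_5·(-1) = 0
L: e_1·(2) + e_2·(-2) + e_3·(0) + e_4·(-2) + e_5·(-2) = 0
T: e_1·(-1) + e_2·(1) + e_3·(-1) + e_4·(2) + e_5·(1) = 0
Θ: e_1·(0) + e_2·(-1) + e_3·(0) + e_4·(-2) + e_5·(0) = 0
Solving this homogeneous linear system for the smallest-integer solution (first nonzero entry positive) gives (1, -2, 1, 1, 2).

(1, -2, 1, 1, 2)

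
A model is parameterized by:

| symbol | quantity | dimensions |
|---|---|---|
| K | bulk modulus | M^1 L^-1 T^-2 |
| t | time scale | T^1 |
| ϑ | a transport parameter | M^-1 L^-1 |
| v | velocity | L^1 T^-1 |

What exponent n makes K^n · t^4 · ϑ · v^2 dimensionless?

Balance the M exponent: (1)·n from K, plus 4·(0) + (-1) + 2·(0) = -1 from the rest, must sum to zero.
n − 1 = 0, so n = 1.

1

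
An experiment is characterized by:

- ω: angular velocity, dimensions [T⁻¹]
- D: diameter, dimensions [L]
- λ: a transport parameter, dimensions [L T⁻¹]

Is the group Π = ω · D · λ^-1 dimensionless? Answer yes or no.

Sum the exponent of each base dimension across the product:
  L: [ω]_L + [D]_L − [λ]_L = (0) + (1) − (1) = 0
  T: [ω]_T + [D]_T − [λ]_T = (-1) + (0) − (-1) = 0
All base exponents vanish — dimensionless.

yes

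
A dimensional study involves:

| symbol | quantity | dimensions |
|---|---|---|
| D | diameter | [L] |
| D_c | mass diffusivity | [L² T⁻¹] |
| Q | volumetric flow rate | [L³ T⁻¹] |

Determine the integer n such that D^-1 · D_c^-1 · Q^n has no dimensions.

Balance the L exponent: (3)·n from Q, plus −(1) − (2) = -3 from the rest, must sum to zero.
3n − 3 = 0, so n = 1.

1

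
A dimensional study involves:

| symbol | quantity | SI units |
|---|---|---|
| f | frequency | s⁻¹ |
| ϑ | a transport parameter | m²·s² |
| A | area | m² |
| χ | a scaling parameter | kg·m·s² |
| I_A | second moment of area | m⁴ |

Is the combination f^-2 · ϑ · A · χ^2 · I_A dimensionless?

Sum the exponent of each base dimension across the product:
  M: −2·[f]_M + [ϑ]_M + [A]_M + 2·[χ]_M + [I_A]_M = −2·(0) + (0) + (0) + 2·(1) + (0) = 2
  L: −2·[f]_L + [ϑ]_L + [A]_L + 2·[χ]_L + [I_A]_L = −2·(0) + (2) + (2) + 2·(1) + (4) = 10
  T: −2·[f]_T + [ϑ]_T + [A]_T + 2·[χ]_T + [I_A]_T = −2·(-1) + (2) + (0) + 2·(2) + (0) = 8
Net dimensions [M² L¹⁰ T⁸] ≠ [1] — not dimensionless.

no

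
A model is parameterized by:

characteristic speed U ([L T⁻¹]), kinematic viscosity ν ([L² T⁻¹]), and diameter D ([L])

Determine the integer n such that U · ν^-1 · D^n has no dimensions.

1

Balance the L exponent: (1)·n from D, plus (1) − (2) = -1 from the rest, must sum to zero.
n − 1 = 0, so n = 1.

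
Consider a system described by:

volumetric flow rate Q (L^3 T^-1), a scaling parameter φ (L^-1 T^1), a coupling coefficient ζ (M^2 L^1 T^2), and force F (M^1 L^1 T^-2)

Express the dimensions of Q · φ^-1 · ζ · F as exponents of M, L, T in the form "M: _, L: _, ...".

M: 3, L: 6, T: -2

Collect each base-dimension exponent across the product:
  M: (0) − (0) + (2) + (1) = 3
  L: (3) − (-1) + (1) + (1) = 6
  T: (-1) − (1) + (2) + (-2) = -2
So the dimensions are [M³ L⁶ T⁻²].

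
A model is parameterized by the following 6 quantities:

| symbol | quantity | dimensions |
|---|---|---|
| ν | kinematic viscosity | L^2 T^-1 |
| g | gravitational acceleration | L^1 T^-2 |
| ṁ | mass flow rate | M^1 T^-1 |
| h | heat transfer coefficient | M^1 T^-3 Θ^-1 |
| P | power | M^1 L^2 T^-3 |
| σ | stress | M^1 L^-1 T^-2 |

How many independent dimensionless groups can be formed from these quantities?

There are 6 variables and 4 base dimensions (M, L, T, Θ).
The dimension matrix has rank 4.
Independent dimensionless groups: 6 − 4 = 2.

2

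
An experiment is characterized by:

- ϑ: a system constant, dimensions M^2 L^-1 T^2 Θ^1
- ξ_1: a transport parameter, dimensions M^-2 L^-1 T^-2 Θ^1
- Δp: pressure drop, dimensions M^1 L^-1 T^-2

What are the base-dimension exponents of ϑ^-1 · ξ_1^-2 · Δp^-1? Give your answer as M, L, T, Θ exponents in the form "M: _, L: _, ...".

Collect each base-dimension exponent across the product:
  M: −(2) − 2·(-2) − (1) = 1
  L: −(-1) − 2·(-1) − (-1) = 4
  T: −(2) − 2·(-2) − (-2) = 4
  Θ: −(1) − 2·(1) − (0) = -3
So the dimensions are [M L⁴ T⁴ Θ⁻³].

M: 1, L: 4, T: 4, Θ: -3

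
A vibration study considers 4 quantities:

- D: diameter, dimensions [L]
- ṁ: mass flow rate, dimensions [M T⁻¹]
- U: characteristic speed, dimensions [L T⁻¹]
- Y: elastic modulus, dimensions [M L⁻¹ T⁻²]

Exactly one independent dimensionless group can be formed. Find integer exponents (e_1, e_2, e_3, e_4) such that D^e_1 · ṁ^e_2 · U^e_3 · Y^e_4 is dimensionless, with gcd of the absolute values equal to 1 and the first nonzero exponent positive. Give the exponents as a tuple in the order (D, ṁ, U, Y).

(2, -1, -1, 1)

M: e_1·(0) + e_2·(1) + e_3·(0) + e_4·(1) = 0
L: e_1·(1) + e_2·(0) + e_3·(1) + e_4·(-1) = 0
T: e_1·(0) + e_2·(-1) + e_3·(-1) + e_4·(-2) = 0
Solving this homogeneous linear system for the smallest-integer solution (first nonzero entry positive) gives (2, -1, -1, 1).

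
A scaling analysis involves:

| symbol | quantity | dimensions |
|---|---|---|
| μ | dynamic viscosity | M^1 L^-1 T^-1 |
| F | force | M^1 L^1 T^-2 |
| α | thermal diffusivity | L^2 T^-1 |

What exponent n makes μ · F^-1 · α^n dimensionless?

1

Balance the L exponent: (2)·n from α, plus (-1) − (1) = -2 from the rest, must sum to zero.
2n − 2 = 0, so n = 1.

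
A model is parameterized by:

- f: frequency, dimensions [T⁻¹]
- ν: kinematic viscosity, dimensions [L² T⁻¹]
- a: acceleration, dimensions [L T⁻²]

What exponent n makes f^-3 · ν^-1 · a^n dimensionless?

2

Balance the L exponent: (1)·n from a, plus −3·(0) − (2) = -2 from the rest, must sum to zero.
n − 2 = 0, so n = 2.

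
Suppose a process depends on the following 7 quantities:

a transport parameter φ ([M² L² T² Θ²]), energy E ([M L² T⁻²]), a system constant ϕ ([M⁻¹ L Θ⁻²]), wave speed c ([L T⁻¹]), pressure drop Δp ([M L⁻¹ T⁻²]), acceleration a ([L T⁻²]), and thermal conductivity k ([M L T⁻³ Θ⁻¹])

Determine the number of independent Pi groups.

There are 7 variables and 4 base dimensions (M, L, T, Θ).
The dimension matrix has rank 4.
Independent dimensionless groups: 7 − 4 = 3.

3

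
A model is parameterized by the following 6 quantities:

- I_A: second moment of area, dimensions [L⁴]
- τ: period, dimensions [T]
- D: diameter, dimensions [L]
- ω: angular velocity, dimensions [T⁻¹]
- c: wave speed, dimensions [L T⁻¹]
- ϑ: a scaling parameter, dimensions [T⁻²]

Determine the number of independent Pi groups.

There are 6 variables and 2 base dimensions (L, T).
The dimension matrix has rank 2.
Independent dimensionless groups: 6 − 2 = 4.

4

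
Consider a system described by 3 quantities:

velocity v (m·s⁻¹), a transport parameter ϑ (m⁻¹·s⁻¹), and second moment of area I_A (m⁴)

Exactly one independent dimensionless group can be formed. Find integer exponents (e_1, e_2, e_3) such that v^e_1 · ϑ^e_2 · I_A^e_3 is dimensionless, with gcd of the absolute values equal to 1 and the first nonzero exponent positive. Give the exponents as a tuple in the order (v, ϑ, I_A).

(2, -2, -1)

L: e_1·(1) + e_2·(-1) + e_3·(4) = 0
T: e_1·(-1) + e_2·(-1) + e_3·(0) = 0
Solving this homogeneous linear system for the smallest-integer solution (first nonzero entry positive) gives (2, -2, -1).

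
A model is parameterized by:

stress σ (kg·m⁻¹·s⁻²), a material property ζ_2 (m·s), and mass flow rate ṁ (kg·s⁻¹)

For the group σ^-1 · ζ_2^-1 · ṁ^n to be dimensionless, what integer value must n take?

1

Balance the M exponent: (1)·n from ṁ, plus −(1) − (0) = -1 from the rest, must sum to zero.
n − 1 = 0, so n = 1.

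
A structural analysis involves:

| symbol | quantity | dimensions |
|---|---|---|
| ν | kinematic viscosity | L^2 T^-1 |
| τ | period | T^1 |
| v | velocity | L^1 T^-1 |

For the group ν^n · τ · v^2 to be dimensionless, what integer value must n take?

-1

Balance the L exponent: (2)·n from ν, plus (0) + 2·(1) = 2 from the rest, must sum to zero.
2n + 2 = 0, so n = -1.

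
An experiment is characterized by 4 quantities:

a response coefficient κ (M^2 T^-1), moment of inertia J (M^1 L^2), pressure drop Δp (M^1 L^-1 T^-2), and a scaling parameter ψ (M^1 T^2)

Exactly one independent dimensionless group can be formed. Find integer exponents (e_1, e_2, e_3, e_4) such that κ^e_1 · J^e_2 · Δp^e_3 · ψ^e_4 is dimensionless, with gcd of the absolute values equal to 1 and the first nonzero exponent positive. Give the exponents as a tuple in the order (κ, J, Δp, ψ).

(2, -1, -2, -1)

M: e_1·(2) + e_2·(1) + e_3·(1) + e_4·(1) = 0
L: e_1·(0) + e_2·(2) + e_3·(-1) + e_4·(0) = 0
T: e_1·(-1) + e_2·(0) + e_3·(-2) + e_4·(2) = 0
Solving this homogeneous linear system for the smallest-integer solution (first nonzero entry positive) gives (2, -1, -2, -1).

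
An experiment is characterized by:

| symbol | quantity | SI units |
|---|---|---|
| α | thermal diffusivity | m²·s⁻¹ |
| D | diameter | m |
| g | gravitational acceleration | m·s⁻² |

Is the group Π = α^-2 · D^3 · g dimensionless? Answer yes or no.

yes

Sum the exponent of each base dimension across the product:
  L: −2·[α]_L + 3·[D]_L + [g]_L = −2·(2) + 3·(1) + (1) = 0
  T: −2·[α]_T + 3·[D]_T + [g]_T = −2·(-1) + 3·(0) + (-2) = 0
All base exponents vanish — dimensionless.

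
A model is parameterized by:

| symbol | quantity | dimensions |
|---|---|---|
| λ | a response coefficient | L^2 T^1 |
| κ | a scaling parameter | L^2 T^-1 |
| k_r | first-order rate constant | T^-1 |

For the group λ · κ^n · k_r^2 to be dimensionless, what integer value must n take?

-1

Balance the L exponent: (2)·n from κ, plus (2) + 2·(0) = 2 from the rest, must sum to zero.
2n + 2 = 0, so n = -1.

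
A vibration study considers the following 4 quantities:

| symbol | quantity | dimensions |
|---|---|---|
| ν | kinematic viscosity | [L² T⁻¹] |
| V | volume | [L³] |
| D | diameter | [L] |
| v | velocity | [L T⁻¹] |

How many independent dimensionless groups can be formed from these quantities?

2

There are 4 variables and 2 base dimensions (L, T).
The dimension matrix has rank 2.
Independent dimensionless groups: 4 − 2 = 2.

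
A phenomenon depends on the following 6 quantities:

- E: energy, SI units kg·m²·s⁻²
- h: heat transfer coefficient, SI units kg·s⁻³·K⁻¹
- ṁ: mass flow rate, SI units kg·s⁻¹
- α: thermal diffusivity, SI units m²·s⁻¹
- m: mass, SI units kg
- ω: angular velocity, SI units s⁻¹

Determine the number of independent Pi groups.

2

There are 6 variables and 4 base dimensions (M, L, T, Θ).
The dimension matrix has rank 4.
Independent dimensionless groups: 6 − 4 = 2.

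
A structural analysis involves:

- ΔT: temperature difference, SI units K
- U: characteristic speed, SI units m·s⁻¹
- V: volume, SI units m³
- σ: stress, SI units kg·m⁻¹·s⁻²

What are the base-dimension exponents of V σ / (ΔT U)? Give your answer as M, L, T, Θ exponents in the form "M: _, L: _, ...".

Collect each base-dimension exponent across the product:
  M: −(0) − (0) + (0) + (1) = 1
  L: −(0) − (1) + (3) + (-1) = 1
  T: −(0) − (-1) + (0) + (-2) = -1
  Θ: −(1) − (0) + (0) + (0) = -1
So the dimensions are [M L T⁻¹ Θ⁻¹].

M: 1, L: 1, T: -1, Θ: -1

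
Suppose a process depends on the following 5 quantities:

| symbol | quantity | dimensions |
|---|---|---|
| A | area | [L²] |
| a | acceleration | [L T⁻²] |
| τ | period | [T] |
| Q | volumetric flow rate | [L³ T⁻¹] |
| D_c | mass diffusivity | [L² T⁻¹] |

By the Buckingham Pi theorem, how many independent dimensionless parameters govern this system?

3

There are 5 variables and 2 base dimensions (L, T).
The dimension matrix has rank 2.
Independent dimensionless groups: 5 − 2 = 3.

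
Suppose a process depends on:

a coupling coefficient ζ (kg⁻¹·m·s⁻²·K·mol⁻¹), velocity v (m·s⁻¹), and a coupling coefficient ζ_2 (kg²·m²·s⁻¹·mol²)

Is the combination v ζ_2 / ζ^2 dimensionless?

Sum the exponent of each base dimension across the product:
  M: −2·[ζ]_M + [v]_M + [ζ_2]_M = −2·(-1) + (0) + (2) = 4
  L: −2·[ζ]_L + [v]_L + [ζ_2]_L = −2·(1) + (1) + (2) = 1
  T: −2·[ζ]_T + [v]_T + [ζ_2]_T = −2·(-2) + (-1) + (-1) = 2
  Θ: −2·[ζ]_Θ + [v]_Θ + [ζ_2]_Θ = −2·(1) + (0) + (0) = -2
  N: −2·[ζ]_N + [v]_N + [ζ_2]_N = −2·(-1) + (0) + (2) = 4
Net dimensions [M⁴ L T² Θ⁻² N⁴] ≠ [1] — not dimensionless.

no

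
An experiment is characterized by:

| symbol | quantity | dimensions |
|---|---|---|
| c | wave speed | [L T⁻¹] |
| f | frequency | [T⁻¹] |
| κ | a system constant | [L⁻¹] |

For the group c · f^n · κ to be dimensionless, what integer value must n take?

Balance the T exponent: (-1)·n from f, plus (-1) + (0) = -1 from the rest, must sum to zero.
−n − 1 = 0, so n = -1.

-1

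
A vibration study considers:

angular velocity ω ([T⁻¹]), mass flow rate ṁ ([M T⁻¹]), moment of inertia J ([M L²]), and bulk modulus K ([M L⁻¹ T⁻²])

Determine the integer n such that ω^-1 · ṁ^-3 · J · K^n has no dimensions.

2

Balance the M exponent: (1)·n from K, plus −(0) − 3·(1) + (1) = -2 from the rest, must sum to zero.
n − 2 = 0, so n = 2.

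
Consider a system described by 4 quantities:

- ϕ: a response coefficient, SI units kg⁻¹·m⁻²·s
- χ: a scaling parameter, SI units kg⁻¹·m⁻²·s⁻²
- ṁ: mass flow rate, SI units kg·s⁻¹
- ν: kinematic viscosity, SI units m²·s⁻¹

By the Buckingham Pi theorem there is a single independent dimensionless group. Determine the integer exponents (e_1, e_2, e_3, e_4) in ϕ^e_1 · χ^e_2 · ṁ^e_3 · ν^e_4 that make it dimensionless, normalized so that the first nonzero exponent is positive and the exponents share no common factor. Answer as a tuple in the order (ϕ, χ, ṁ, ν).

(4, -1, 3, 3)

M: e_1·(-1) + e_2·(-1) + e_3·(1) + e_4·(0) = 0
L: e_1·(-2) + e_2·(-2) + e_3·(0) + e_4·(2) = 0
T: e_1·(1) + e_2·(-2) + e_3·(-1) + e_4·(-1) = 0
Solving this homogeneous linear system for the smallest-integer solution (first nonzero entry positive) gives (4, -1, 3, 3).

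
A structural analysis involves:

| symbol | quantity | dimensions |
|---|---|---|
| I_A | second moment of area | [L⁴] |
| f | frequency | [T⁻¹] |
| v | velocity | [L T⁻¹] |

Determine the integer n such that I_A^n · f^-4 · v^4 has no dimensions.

Balance the L exponent: (4)·n from I_A, plus −4·(0) + 4·(1) = 4 from the rest, must sum to zero.
4n + 4 = 0, so n = -1.

-1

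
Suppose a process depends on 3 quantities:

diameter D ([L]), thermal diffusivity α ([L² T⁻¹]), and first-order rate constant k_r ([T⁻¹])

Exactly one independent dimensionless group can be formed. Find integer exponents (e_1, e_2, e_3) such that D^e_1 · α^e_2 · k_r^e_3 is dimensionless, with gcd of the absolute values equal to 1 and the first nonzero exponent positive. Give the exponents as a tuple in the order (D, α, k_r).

L: e_1·(1) + e_2·(2) + e_3·(0) = 0
T: e_1·(0) + e_2·(-1) + e_3·(-1) = 0
Solving this homogeneous linear system for the smallest-integer solution (first nonzero entry positive) gives (2, -1, 1).

(2, -1, 1)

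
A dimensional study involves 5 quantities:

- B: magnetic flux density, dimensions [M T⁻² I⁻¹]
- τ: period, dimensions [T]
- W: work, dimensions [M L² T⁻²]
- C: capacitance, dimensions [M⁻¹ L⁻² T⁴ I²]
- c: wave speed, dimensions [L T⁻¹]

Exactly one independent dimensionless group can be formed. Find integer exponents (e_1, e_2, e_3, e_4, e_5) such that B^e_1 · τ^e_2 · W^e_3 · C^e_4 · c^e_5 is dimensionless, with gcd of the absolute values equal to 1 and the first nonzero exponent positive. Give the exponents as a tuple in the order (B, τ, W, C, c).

M: e_1·(1) + e_2·(0) + e_3·(1) + e_4·(-1) + e_5·(0) = 0
L: e_1·(0) + e_2·(0) + e_3·(2) + e_4·(-2) + e_5·(1) = 0
T: e_1·(-2) + e_2·(1) + e_3·(-2) + e_4·(4) + e_5·(-1) = 0
I: e_1·(-1) + e_2·(0) + e_3·(0) + e_4·(2) + e_5·(0) = 0
Solving this homogeneous linear system for the smallest-integer solution (first nonzero entry positive) gives (2, 2, -1, 1, 4).

(2, 2, -1, 1, 4)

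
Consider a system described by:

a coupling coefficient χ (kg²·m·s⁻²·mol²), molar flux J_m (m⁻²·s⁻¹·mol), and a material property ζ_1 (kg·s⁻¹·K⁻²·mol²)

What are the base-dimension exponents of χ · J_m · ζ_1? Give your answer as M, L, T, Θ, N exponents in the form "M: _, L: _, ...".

M: 3, L: -1, T: -4, Θ: -2, N: 5

Collect each base-dimension exponent across the product:
  M: (2) + (0) + (1) = 3
  L: (1) + (-2) + (0) = -1
  T: (-2) + (-1) + (-1) = -4
  Θ: (0) + (0) + (-2) = -2
  N: (2) + (1) + (2) = 5
So the dimensions are [M³ L⁻¹ T⁻⁴ Θ⁻² N⁵].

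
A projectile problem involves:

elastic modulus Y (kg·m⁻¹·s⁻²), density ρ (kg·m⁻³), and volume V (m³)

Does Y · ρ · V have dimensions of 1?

Sum the exponent of each base dimension across the product:
  M: [Y]_M + [ρ]_M + [V]_M = (1) + (1) + (0) = 2
  L: [Y]_L + [ρ]_L + [V]_L = (-1) + (-3) + (3) = -1
  T: [Y]_T + [ρ]_T + [V]_T = (-2) + (0) + (0) = -2
Net dimensions [M² L⁻¹ T⁻²] ≠ [1] — not dimensionless.

no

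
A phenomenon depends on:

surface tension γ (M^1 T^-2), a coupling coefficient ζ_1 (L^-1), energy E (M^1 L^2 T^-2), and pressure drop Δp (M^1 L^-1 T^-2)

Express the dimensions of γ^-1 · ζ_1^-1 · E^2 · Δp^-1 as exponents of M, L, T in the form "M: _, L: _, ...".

M: 0, L: 6, T: 0

Collect each base-dimension exponent across the product:
  M: −(1) − (0) + 2·(1) − (1) = 0
  L: −(0) − (-1) + 2·(2) − (-1) = 6
  T: −(-2) − (0) + 2·(-2) − (-2) = 0
So the dimensions are [L⁶].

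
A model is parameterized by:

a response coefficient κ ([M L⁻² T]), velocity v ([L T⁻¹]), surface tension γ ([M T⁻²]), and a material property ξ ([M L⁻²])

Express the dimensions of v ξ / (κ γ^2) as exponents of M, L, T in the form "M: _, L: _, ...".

Collect each base-dimension exponent across the product:
  M: −(1) + (0) − 2·(1) + (1) = -2
  L: −(-2) + (1) − 2·(0) + (-2) = 1
  T: −(1) + (-1) − 2·(-2) + (0) = 2
So the dimensions are [M⁻² L T²].

M: -2, L: 1, T: 2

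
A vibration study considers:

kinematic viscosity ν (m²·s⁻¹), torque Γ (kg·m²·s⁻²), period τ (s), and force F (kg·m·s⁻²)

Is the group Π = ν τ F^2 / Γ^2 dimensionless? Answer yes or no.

Sum the exponent of each base dimension across the product:
  M: [ν]_M − 2·[Γ]_M + [τ]_M + 2·[F]_M = (0) − 2·(1) + (0) + 2·(1) = 0
  L: [ν]_L − 2·[Γ]_L + [τ]_L + 2·[F]_L = (2) − 2·(2) + (0) + 2·(1) = 0
  T: [ν]_T − 2·[Γ]_T + [τ]_T + 2·[F]_T = (-1) − 2·(-2) + (1) + 2·(-2) = 0
All base exponents vanish — dimensionless.

yes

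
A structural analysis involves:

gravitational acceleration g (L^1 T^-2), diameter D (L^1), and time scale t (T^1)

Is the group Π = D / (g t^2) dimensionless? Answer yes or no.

Sum the exponent of each base dimension across the product:
  M: −[g]_M + [D]_M − 2·[t]_M = −(0) + (0) − 2·(0) = 0
  L: −[g]_L + [D]_L − 2·[t]_L = −(1) + (1) − 2·(0) = 0
  T: −[g]_T + [D]_T − 2·[t]_T = −(-2) + (0) − 2·(1) = 0
All base exponents vanish — dimensionless.

yes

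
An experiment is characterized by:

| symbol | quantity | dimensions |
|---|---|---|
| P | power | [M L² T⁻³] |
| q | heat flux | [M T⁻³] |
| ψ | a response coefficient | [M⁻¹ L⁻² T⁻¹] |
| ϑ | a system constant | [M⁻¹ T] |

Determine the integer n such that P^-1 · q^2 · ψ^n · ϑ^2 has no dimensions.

-1

Balance the M exponent: (-1)·n from ψ, plus −(1) + 2·(1) + 2·(-1) = -1 from the rest, must sum to zero.
−n − 1 = 0, so n = -1.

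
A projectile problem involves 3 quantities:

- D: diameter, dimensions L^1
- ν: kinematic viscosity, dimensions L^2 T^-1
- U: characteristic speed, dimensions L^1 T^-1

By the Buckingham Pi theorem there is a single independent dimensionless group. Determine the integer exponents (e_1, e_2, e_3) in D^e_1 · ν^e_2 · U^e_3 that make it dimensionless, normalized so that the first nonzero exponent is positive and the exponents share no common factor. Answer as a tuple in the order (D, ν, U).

(1, -1, 1)

L: e_1·(1) + e_2·(2) + e_3·(1) = 0
T: e_1·(0) + e_2·(-1) + e_3·(-1) = 0
Solving this homogeneous linear system for the smallest-integer solution (first nonzero entry positive) gives (1, -1, 1).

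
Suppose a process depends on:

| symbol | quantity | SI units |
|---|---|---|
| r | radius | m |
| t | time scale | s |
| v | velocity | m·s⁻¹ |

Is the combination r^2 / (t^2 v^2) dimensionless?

Sum the exponent of each base dimension across the product:
  M: 2·[r]_M − 2·[t]_M − 2·[v]_M = 2·(0) − 2·(0) − 2·(0) = 0
  L: 2·[r]_L − 2·[t]_L − 2·[v]_L = 2·(1) − 2·(0) − 2·(1) = 0
  T: 2·[r]_T − 2·[t]_T − 2·[v]_T = 2·(0) − 2·(1) − 2·(-1) = 0
  I: 2·[r]_I − 2·[t]_I − 2·[v]_I = 2·(0) − 2·(0) − 2·(0) = 0
All base exponents vanish — dimensionless.

yes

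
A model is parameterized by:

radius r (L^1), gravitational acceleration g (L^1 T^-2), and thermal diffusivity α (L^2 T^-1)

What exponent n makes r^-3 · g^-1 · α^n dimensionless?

Balance the L exponent: (2)·n from α, plus −3·(1) − (1) = -4 from the rest, must sum to zero.
2n − 4 = 0, so n = 2.

2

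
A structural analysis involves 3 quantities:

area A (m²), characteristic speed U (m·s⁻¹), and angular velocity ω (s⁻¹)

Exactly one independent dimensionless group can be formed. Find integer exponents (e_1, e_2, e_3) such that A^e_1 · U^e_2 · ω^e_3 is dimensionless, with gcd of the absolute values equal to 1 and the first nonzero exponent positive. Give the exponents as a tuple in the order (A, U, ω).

(1, -2, 2)

L: e_1·(2) + e_2·(1) + e_3·(0) = 0
T: e_1·(0) + e_2·(-1) + e_3·(-1) = 0
Solving this homogeneous linear system for the smallest-integer solution (first nonzero entry positive) gives (1, -2, 2).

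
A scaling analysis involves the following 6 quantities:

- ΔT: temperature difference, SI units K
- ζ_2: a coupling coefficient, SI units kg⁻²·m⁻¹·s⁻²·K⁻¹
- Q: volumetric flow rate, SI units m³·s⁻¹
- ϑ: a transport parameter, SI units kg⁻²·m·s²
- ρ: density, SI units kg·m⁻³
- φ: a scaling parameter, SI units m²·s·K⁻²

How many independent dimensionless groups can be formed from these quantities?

There are 6 variables and 4 base dimensions (M, L, T, Θ).
The dimension matrix has rank 4.
Independent dimensionless groups: 6 − 4 = 2.

2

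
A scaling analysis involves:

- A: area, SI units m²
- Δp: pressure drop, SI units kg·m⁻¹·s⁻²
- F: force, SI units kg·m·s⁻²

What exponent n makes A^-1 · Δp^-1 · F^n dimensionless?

1

Balance the M exponent: (1)·n from F, plus −(0) − (1) = -1 from the rest, must sum to zero.
n − 1 = 0, so n = 1.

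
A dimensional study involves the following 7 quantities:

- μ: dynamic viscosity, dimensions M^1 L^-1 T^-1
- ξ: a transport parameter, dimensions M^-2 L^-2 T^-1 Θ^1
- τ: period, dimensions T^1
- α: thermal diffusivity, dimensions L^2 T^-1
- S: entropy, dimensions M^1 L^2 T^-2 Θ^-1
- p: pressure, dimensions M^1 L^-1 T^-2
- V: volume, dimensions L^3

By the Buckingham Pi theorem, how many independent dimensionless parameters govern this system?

There are 7 variables and 4 base dimensions (M, L, T, Θ).
The dimension matrix has rank 4.
Independent dimensionless groups: 7 − 4 = 3.

3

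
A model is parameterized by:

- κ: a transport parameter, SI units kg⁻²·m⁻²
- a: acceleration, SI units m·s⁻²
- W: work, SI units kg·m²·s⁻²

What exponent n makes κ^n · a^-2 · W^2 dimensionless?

1

Balance the M exponent: (-2)·n from κ, plus −2·(0) + 2·(1) = 2 from the rest, must sum to zero.
-2n + 2 = 0, so n = 1.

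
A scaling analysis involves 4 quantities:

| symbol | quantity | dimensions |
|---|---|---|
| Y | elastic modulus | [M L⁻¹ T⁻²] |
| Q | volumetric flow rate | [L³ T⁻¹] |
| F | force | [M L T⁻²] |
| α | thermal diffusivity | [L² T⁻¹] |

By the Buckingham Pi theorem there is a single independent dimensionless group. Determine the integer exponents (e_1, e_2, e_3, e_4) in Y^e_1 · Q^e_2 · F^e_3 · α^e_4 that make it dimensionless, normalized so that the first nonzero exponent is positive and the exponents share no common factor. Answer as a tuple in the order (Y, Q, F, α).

(1, 2, -1, -2)

M: e_1·(1) + e_2·(0) + e_3·(1) + e_4·(0) = 0
L: e_1·(-1) + e_2·(3) + e_3·(1) + e_4·(2) = 0
T: e_1·(-2) + e_2·(-1) + e_3·(-2) + e_4·(-1) = 0
Solving this homogeneous linear system for the smallest-integer solution (first nonzero entry positive) gives (1, 2, -1, -2).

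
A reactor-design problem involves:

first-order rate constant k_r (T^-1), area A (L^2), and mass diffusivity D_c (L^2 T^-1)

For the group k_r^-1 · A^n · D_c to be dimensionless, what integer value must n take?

-1

Balance the L exponent: (2)·n from A, plus −(0) + (2) = 2 from the rest, must sum to zero.
2n + 2 = 0, so n = -1.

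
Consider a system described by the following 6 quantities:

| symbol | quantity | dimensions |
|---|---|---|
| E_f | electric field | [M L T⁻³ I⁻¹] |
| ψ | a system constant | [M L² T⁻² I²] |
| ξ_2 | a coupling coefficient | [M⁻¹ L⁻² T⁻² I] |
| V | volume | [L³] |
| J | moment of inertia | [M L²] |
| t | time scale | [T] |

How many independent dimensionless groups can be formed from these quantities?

2

There are 6 variables and 4 base dimensions (M, L, T, I).
The dimension matrix has rank 4.
Independent dimensionless groups: 6 − 4 = 2.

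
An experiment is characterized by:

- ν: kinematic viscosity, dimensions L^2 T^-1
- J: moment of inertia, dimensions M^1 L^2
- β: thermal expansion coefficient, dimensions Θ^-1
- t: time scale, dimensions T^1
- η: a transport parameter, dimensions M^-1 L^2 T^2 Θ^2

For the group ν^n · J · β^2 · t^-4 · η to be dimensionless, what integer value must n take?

-2

Balance the L exponent: (2)·n from ν, plus (2) + 2·(0) − 4·(0) + (2) = 4 from the rest, must sum to zero.
2n + 4 = 0, so n = -2.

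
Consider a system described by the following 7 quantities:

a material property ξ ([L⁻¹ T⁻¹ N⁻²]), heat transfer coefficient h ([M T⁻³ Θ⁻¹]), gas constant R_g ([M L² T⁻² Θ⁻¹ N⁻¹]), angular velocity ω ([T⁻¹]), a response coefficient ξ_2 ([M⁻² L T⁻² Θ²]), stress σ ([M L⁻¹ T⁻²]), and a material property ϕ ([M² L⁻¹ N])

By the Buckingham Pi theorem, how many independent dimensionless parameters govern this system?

There are 7 variables and 5 base dimensions (M, L, T, Θ, N).
The dimension matrix has rank 5.
Independent dimensionless groups: 7 − 5 = 2.

2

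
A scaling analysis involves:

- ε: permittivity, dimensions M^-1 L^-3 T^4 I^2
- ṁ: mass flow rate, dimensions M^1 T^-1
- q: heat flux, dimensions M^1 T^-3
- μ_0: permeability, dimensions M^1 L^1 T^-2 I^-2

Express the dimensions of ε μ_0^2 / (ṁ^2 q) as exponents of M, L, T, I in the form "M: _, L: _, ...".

Collect each base-dimension exponent across the product:
  M: (-1) − 2·(1) − (1) + 2·(1) = -2
  L: (-3) − 2·(0) − (0) + 2·(1) = -1
  T: (4) − 2·(-1) − (-3) + 2·(-2) = 5
  I: (2) − 2·(0) − (0) + 2·(-2) = -2
So the dimensions are [M⁻² L⁻¹ T⁵ I⁻²].

M: -2, L: -1, T: 5, I: -2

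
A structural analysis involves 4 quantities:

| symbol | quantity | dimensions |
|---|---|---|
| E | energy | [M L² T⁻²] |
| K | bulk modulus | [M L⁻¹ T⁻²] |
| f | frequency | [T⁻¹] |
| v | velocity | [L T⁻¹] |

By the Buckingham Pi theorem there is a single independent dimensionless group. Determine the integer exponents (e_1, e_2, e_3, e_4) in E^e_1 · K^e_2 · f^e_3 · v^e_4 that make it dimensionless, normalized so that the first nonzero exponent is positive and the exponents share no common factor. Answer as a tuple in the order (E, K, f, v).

(1, -1, 3, -3)

M: e_1·(1) + e_2·(1) + e_3·(0) + e_4·(0) = 0
L: e_1·(2) + e_2·(-1) + e_3·(0) + e_4·(1) = 0
T: e_1·(-2) + e_2·(-2) + e_3·(-1) + e_4·(-1) = 0
Solving this homogeneous linear system for the smallest-integer solution (first nonzero entry positive) gives (1, -1, 3, -3).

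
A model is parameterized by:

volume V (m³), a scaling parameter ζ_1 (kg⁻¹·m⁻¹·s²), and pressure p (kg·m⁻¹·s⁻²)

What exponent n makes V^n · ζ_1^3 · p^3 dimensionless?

2

Balance the L exponent: (3)·n from V, plus 3·(-1) + 3·(-1) = -6 from the rest, must sum to zero.
3n − 6 = 0, so n = 2.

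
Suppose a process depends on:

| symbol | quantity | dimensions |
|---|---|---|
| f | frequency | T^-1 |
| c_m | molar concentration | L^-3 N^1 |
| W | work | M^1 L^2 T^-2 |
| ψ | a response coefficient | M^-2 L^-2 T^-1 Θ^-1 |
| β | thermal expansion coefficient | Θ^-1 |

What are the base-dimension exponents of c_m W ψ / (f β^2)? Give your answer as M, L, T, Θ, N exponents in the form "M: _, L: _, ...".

M: -1, L: -3, T: -2, Θ: 1, N: 1

Collect each base-dimension exponent across the product:
  M: −(0) + (0) + (1) + (-2) − 2·(0) = -1
  L: −(0) + (-3) + (2) + (-2) − 2·(0) = -3
  T: −(-1) + (0) + (-2) + (-1) − 2·(0) = -2
  Θ: −(0) + (0) + (0) + (-1) − 2·(-1) = 1
  N: −(0) + (1) + (0) + (0) − 2·(0) = 1
So the dimensions are [M⁻¹ L⁻³ T⁻² Θ N].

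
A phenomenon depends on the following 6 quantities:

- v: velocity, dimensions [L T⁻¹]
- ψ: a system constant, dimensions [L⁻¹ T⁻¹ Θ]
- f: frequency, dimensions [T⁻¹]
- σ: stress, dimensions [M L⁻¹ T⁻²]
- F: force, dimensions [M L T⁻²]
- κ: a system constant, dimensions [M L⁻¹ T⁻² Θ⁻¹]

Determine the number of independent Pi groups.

2

There are 6 variables and 4 base dimensions (M, L, T, Θ).
The dimension matrix has rank 4.
Independent dimensionless groups: 6 − 4 = 2.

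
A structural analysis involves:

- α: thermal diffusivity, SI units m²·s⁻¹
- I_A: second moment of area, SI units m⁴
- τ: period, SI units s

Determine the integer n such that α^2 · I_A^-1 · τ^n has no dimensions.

Balance the T exponent: (1)·n from τ, plus 2·(-1) − (0) = -2 from the rest, must sum to zero.
n − 2 = 0, so n = 2.

2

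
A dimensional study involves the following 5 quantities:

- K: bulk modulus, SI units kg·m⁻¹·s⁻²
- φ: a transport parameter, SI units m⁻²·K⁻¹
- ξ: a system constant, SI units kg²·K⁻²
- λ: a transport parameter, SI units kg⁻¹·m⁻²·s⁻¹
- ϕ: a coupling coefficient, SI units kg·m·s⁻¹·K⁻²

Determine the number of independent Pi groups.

1

There are 5 variables and 4 base dimensions (M, L, T, Θ).
The dimension matrix has rank 4.
Independent dimensionless groups: 5 − 4 = 1.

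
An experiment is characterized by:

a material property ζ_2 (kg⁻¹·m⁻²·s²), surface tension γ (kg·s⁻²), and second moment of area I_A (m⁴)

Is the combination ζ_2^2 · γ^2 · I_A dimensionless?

Sum the exponent of each base dimension across the product:
  M: 2·[ζ_2]_M + 2·[γ]_M + [I_A]_M = 2·(-1) + 2·(1) + (0) = 0
  L: 2·[ζ_2]_L + 2·[γ]_L + [I_A]_L = 2·(-2) + 2·(0) + (4) = 0
  T: 2·[ζ_2]_T + 2·[γ]_T + [I_A]_T = 2·(2) + 2·(-2) + (0) = 0
All base exponents vanish — dimensionless.

yes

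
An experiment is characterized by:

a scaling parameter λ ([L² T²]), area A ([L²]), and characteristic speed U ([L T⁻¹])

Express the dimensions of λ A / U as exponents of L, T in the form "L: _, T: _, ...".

Collect each base-dimension exponent across the product:
  L: (2) + (2) − (1) = 3
  T: (2) + (0) − (-1) = 3
So the dimensions are [L³ T³].

L: 3, T: 3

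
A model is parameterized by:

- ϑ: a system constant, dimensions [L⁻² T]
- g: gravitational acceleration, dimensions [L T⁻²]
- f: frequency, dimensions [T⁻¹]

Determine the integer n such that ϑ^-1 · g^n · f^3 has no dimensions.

Balance the L exponent: (1)·n from g, plus −(-2) + 3·(0) = 2 from the rest, must sum to zero.
n + 2 = 0, so n = -2.

-2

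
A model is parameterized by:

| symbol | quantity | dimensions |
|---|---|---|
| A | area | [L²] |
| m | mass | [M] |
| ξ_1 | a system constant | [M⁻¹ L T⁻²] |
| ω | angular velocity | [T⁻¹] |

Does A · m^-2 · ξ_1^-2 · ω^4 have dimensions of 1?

Sum the exponent of each base dimension across the product:
  M: [A]_M − 2·[m]_M − 2·[ξ_1]_M + 4·[ω]_M = (0) − 2·(1) − 2·(-1) + 4·(0) = 0
  L: [A]_L − 2·[m]_L − 2·[ξ_1]_L + 4·[ω]_L = (2) − 2·(0) − 2·(1) + 4·(0) = 0
  T: [A]_T − 2·[m]_T − 2·[ξ_1]_T + 4·[ω]_T = (0) − 2·(0) − 2·(-2) + 4·(-1) = 0
  Θ: [A]_Θ − 2·[m]_Θ − 2·[ξ_1]_Θ + 4·[ω]_Θ = (0) − 2·(0) − 2·(0) + 4·(0) = 0
All base exponents vanish — dimensionless.

yes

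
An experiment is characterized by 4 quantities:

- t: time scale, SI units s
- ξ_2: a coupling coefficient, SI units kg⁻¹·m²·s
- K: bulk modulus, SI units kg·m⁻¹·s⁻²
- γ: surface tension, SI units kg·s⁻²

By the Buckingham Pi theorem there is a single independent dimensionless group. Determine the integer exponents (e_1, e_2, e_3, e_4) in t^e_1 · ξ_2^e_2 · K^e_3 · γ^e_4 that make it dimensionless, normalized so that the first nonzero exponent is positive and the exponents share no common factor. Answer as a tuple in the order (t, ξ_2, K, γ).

M: e_1·(0) + e_2·(-1) + e_3·(1) + e_4·(1) = 0
L: e_1·(0) + e_2·(2) + e_3·(-1) + e_4·(0) = 0
T: e_1·(1) + e_2·(1) + e_3·(-2) + e_4·(-2) = 0
Solving this homogeneous linear system for the smallest-integer solution (first nonzero entry positive) gives (1, 1, 2, -1).

(1, 1, 2, -1)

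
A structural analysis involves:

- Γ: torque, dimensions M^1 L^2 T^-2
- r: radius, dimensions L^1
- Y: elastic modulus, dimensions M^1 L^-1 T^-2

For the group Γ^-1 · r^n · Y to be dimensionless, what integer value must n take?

Balance the L exponent: (1)·n from r, plus −(2) + (-1) = -3 from the rest, must sum to zero.
n − 3 = 0, so n = 3.

3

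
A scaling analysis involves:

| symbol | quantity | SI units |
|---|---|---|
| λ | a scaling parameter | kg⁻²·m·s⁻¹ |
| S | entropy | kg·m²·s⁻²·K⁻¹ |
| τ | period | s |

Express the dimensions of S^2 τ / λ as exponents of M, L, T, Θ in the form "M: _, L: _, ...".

M: 4, L: 3, T: -2, Θ: -2

Collect each base-dimension exponent across the product:
  M: −(-2) + 2·(1) + (0) = 4
  L: −(1) + 2·(2) + (0) = 3
  T: −(-1) + 2·(-2) + (1) = -2
  Θ: −(0) + 2·(-1) + (0) = -2
So the dimensions are [M⁴ L³ T⁻² Θ⁻²].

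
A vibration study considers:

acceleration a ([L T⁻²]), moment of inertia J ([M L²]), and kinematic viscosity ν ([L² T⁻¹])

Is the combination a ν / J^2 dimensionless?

Sum the exponent of each base dimension across the product:
  M: [a]_M − 2·[J]_M + [ν]_M = (0) − 2·(1) + (0) = -2
  L: [a]_L − 2·[J]_L + [ν]_L = (1) − 2·(2) + (2) = -1
  T: [a]_T − 2·[J]_T + [ν]_T = (-2) − 2·(0) + (-1) = -3
Net dimensions [M⁻² L⁻¹ T⁻³] ≠ [1] — not dimensionless.

no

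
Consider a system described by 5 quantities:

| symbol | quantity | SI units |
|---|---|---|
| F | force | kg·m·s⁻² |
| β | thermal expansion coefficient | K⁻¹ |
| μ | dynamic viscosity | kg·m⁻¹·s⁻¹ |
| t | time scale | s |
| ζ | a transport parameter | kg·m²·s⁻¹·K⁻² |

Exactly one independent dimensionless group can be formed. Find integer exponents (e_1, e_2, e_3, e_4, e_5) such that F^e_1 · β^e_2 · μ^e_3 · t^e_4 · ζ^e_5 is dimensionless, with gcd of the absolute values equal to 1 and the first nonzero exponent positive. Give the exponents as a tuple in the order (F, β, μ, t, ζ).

(3, 4, -1, 3, -2)

M: e_1·(1) + e_2·(0) + e_3·(1) + e_4·(0) + e_5·(1) = 0
L: e_1·(1) + e_2·(0) + e_3·(-1) + e_4·(0) + e_5·(2) = 0
T: e_1·(-2) + e_2·(0) + e_3·(-1) + e_4·(1) + e_5·(-1) = 0
Θ: e_1·(0) + e_2·(-1) + e_3·(0) + e_4·(0) + e_5·(-2) = 0
Solving this homogeneous linear system for the smallest-integer solution (first nonzero entry positive) gives (3, 4, -1, 3, -2).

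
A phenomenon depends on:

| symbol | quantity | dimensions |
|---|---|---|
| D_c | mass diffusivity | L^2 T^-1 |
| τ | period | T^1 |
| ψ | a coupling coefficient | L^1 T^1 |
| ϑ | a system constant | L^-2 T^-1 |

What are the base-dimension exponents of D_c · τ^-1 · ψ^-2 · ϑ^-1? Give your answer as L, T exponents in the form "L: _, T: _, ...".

Collect each base-dimension exponent across the product:
  L: (2) − (0) − 2·(1) − (-2) = 2
  T: (-1) − (1) − 2·(1) − (-1) = -3
So the dimensions are [L² T⁻³].

L: 2, T: -3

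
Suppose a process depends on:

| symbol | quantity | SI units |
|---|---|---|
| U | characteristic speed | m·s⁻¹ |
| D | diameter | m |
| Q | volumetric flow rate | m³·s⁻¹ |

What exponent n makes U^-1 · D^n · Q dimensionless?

Balance the L exponent: (1)·n from D, plus −(1) + (3) = 2 from the rest, must sum to zero.
n + 2 = 0, so n = -2.

-2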